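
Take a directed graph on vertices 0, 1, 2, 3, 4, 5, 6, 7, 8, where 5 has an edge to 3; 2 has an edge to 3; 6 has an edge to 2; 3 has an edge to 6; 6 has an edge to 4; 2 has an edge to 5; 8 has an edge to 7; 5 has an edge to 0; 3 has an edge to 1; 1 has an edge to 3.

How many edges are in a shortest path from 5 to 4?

3

Distance 0: 5.
Distance 1: 0, 3.
Distance 2: 1, 6.
Distance 3: 2, 4 — contains 4.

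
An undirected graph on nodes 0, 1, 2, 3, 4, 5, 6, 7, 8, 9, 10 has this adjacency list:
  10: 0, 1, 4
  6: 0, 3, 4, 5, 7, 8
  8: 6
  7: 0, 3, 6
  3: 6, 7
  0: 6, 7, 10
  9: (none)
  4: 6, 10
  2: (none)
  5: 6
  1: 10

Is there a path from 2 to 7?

No

2 has no edges, so nothing is reachable from it.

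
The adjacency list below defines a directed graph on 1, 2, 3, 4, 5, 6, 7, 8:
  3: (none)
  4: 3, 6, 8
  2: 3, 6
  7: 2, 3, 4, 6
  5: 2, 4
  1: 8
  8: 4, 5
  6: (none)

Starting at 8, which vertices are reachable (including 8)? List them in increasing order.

Start at 8.
Its neighbours: 4, 5.
Then their neighbours: 2, 3, 6.
Nothing further is reachable.

2, 3, 4, 5, 6, 8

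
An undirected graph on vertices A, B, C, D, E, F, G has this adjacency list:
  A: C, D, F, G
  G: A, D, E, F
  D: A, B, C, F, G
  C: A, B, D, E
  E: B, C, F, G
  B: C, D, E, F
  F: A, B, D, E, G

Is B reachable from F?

Explore from F.
Distance 1: reach A, B, D, E, G.
Found B.

Yes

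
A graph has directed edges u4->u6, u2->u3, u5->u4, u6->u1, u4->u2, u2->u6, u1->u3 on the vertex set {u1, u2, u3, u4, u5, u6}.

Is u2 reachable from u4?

Explore from u4.
Distance 1: reach u2, u6.
Found u2.

Yes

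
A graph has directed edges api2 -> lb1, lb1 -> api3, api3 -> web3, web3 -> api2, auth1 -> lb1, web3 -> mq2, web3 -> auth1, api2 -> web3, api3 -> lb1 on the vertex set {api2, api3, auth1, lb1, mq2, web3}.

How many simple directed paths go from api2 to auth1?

api2→lb1→api3→web3→auth1
api2→web3→auth1

2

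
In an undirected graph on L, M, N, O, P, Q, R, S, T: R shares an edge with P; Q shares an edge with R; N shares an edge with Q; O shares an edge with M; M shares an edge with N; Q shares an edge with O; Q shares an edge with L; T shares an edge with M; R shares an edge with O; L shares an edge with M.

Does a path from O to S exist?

Explore from O.
Distance 1: reach M, Q, R.
Distance 2: reach L, N, P, T.
The search is exhausted without reaching S; it lies in a different component.

No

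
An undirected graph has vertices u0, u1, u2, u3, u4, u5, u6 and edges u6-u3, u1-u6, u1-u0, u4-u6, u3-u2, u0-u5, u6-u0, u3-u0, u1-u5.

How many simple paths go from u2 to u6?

4

u2–u3–u0–u1–u6
u2–u3–u0–u5–u1–u6
u2–u3–u0–u6
u2–u3–u6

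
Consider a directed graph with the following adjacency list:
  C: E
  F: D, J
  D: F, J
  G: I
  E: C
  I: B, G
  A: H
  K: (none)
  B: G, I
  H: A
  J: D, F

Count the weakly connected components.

From A: component {A, H}.
From B: component {B, G, I}.
From C: component {C, E}.
From D: component {D, F, J}.
From K: component {K}.
That's 5 components.

5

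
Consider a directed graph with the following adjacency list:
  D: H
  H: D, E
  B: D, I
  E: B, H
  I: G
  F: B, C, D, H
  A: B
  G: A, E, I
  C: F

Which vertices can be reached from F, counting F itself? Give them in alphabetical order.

A, B, C, D, E, F, G, H, I

Start at F.
Its neighbours: B, C, D, H.
Then their neighbours: E, I.
Then next layer: G.
Then next layer: A.
Every vertex is now reached.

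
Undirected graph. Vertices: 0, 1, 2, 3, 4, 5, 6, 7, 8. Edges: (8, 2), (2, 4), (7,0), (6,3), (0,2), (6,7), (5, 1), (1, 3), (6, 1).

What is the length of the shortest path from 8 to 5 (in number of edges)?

Distance 0: 8.
Distance 1: 2.
Distance 2: 0, 4.
Distance 3: 7.
Distance 4: 6.
Distance 5: 1, 3.
Distance 6: 5 — contains 5.

6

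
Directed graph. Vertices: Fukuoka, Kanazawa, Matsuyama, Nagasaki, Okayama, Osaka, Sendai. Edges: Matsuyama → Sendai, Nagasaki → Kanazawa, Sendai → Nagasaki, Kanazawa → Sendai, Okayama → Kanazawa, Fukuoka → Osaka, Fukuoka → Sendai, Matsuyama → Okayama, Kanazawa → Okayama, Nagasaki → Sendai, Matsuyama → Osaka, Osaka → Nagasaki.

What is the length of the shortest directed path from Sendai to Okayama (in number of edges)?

Distance 0: Sendai.
Distance 1: Nagasaki.
Distance 2: Kanazawa.
Distance 3: Okayama — contains Okayama.

3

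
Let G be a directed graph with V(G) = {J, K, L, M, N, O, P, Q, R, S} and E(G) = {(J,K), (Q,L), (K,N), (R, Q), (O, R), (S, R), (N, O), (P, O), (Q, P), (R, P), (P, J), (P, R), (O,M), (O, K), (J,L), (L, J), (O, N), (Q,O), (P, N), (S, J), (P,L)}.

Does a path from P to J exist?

Yes

Explore from P.
Distance 1: reach J, L, N, O, R.
Found J.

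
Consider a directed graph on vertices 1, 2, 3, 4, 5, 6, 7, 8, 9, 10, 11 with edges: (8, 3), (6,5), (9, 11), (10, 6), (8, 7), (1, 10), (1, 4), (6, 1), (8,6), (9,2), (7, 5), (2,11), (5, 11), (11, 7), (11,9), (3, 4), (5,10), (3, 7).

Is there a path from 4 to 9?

No

4 has no outgoing edges, so nothing is reachable from it.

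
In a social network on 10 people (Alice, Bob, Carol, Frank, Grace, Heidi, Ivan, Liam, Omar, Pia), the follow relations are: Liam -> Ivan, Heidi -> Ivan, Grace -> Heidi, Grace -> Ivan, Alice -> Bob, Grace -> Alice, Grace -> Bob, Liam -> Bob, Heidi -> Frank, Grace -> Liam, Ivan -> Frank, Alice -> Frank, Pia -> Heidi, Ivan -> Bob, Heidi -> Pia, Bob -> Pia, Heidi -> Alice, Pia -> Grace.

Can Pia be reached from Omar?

No

Omar has no outgoing edges, so nothing is reachable from it.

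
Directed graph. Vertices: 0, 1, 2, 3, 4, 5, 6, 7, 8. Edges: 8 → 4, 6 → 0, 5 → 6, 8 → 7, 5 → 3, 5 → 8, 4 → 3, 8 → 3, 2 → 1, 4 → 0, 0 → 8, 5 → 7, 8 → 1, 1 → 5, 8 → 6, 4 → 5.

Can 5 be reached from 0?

Explore from 0.
Distance 1: reach 8.
Distance 2: reach 1, 3, 4, 6, 7.
Distance 3: reach 5.
Found 5.

Yes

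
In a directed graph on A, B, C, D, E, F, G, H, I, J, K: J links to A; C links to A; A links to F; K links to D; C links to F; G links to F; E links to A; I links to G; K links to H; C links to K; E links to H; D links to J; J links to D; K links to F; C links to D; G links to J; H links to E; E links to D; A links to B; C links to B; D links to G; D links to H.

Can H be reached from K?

Explore from K.
Distance 1: reach D, F, H.
Found H.

Yes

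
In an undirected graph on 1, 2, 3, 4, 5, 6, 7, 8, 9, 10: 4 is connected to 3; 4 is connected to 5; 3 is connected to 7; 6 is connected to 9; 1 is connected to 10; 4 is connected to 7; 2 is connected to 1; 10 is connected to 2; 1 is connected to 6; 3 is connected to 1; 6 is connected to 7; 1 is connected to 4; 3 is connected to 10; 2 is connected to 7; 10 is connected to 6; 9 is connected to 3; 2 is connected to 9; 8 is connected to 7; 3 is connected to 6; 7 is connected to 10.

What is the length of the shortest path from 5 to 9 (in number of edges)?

3

Distance 0: 5.
Distance 1: 4.
Distance 2: 1, 3, 7.
Distance 3: 2, 6, 8, 9, 10 — contains 9.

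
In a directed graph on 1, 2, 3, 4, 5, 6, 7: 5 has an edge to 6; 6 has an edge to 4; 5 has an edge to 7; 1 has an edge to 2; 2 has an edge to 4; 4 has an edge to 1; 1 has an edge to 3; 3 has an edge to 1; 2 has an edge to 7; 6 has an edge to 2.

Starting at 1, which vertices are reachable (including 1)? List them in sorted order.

Start at 1.
Its neighbours: 2, 3.
Then their neighbours: 4, 7.
Nothing further is reachable.

1, 2, 3, 4, 7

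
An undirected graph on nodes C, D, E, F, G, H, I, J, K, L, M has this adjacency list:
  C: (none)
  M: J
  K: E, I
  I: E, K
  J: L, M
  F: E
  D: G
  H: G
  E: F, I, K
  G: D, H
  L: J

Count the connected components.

4

From C: component {C}.
From D: component {D, G, H}.
From E: component {E, F, I, K}.
From J: component {J, L, M}.
That's 4 components.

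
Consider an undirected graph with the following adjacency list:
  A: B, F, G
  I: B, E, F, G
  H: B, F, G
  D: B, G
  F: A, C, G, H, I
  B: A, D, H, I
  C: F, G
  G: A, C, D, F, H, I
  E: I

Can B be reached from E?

Yes

Explore from E.
Distance 1: reach I.
Distance 2: reach B, F, G.
Found B.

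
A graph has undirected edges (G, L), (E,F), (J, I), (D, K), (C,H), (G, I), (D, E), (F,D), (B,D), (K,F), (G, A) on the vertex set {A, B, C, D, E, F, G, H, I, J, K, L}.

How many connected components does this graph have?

From A: component {A, G, I, J, L}.
From B: component {B, D, E, F, K}.
From C: component {C, H}.
That's 3 components.

3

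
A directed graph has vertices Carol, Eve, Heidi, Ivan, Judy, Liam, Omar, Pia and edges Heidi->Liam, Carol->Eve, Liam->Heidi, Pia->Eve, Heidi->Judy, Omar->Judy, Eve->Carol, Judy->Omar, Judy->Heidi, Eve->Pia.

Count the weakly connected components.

3

From Carol: component {Carol, Eve, Pia}.
From Heidi: component {Heidi, Judy, Liam, Omar}.
From Ivan: component {Ivan}.
That's 3 components.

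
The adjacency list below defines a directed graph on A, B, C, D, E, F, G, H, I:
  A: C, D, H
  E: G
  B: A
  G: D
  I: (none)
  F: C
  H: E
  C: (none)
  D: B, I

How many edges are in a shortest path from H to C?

Distance 0: H.
Distance 1: E.
Distance 2: G.
Distance 3: D.
Distance 4: B, I.
Distance 5: A.
Distance 6: C — contains C.

6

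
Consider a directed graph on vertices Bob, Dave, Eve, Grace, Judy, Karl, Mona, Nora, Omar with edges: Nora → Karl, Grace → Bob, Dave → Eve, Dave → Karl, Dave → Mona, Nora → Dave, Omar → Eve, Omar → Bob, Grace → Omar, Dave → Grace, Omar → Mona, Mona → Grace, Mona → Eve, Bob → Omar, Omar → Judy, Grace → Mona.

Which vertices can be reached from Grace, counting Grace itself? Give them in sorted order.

Start at Grace.
Its neighbours: Bob, Mona, Omar.
Then their neighbours: Eve, Judy.
Nothing further is reachable.

Bob, Eve, Grace, Judy, Mona, Omar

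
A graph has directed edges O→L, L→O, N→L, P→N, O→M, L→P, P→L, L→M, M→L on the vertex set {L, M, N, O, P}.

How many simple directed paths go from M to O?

1

M→L→O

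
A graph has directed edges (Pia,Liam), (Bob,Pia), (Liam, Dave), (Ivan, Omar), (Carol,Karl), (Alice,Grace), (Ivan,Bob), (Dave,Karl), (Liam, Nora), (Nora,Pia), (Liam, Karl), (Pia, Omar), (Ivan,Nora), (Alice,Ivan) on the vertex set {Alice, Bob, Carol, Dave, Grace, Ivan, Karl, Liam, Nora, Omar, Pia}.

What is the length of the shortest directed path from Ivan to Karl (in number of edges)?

Distance 0: Ivan.
Distance 1: Bob, Nora, Omar.
Distance 2: Pia.
Distance 3: Liam.
Distance 4: Dave, Karl — contains Karl.

4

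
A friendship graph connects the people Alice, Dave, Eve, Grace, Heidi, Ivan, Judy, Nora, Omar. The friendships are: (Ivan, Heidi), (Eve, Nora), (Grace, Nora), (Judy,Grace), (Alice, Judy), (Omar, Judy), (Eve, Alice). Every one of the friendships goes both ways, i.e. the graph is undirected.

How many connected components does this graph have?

3

From Alice: component {Alice, Eve, Grace, Judy, Nora, Omar}.
From Dave: component {Dave}.
From Heidi: component {Heidi, Ivan}.
That's 3 components.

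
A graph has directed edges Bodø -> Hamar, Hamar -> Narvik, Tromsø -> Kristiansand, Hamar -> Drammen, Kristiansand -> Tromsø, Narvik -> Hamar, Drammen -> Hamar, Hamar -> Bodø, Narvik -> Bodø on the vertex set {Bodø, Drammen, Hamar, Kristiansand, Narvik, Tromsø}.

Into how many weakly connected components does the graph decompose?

From Bodø: component {Bodø, Drammen, Hamar, Narvik}.
From Kristiansand: component {Kristiansand, Tromsø}.
That's 2 components.

2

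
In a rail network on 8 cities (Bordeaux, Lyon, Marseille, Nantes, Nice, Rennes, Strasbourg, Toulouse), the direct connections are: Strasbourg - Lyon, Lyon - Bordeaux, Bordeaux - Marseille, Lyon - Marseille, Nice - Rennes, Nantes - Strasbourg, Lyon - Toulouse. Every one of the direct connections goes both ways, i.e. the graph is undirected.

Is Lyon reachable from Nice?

Explore from Nice.
Distance 1: reach Rennes.
The search is exhausted without reaching Lyon; it lies in a different component.

No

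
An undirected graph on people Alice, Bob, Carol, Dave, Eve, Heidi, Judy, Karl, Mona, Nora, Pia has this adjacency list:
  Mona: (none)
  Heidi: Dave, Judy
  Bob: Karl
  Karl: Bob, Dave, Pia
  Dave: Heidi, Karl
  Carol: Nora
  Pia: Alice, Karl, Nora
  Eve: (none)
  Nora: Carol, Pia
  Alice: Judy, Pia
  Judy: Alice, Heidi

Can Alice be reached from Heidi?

Explore from Heidi.
Distance 1: reach Dave, Judy.
Distance 2: reach Alice, Karl.
Found Alice.

Yes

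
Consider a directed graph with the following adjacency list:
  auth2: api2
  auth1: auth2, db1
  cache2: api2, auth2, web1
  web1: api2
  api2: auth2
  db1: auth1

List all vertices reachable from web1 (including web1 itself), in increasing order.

Start at web1.
Its neighbours: api2.
Then their neighbours: auth2.
Nothing further is reachable.

api2, auth2, web1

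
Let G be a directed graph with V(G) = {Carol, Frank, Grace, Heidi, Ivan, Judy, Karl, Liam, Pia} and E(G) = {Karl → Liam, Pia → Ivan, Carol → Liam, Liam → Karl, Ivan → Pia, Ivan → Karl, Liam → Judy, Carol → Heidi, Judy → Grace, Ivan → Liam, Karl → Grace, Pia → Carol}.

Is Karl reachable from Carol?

Explore from Carol.
Distance 1: reach Heidi, Liam.
Distance 2: reach Judy, Karl.
Found Karl.

Yes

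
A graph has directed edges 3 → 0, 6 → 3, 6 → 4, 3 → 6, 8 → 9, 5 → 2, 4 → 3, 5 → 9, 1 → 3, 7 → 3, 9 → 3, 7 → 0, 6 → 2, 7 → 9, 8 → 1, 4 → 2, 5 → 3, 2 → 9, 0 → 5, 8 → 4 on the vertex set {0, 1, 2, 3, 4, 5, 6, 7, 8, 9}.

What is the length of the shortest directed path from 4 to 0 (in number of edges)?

Distance 0: 4.
Distance 1: 2, 3.
Distance 2: 0, 6, 9 — contains 0.

2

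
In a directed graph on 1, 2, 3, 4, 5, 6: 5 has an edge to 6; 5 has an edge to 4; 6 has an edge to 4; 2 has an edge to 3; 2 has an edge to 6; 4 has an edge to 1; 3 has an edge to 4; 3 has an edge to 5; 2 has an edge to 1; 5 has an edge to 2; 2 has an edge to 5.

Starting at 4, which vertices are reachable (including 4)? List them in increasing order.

Start at 4.
Its neighbours: 1.
Nothing further is reachable.

1, 4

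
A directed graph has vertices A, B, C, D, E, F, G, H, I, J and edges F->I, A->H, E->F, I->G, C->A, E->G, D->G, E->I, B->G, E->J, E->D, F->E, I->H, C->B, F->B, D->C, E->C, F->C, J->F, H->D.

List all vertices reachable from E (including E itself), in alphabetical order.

Start at E.
Its neighbours: C, D, F, G, I, J.
Then their neighbours: A, B, H.
Every vertex is now reached.

A, B, C, D, E, F, G, H, I, J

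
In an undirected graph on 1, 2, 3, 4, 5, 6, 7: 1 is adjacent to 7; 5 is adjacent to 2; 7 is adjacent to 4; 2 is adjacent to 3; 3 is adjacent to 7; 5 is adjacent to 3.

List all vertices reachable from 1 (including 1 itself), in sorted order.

1, 2, 3, 4, 5, 7

Start at 1.
Its neighbours: 7.
Then their neighbours: 3, 4.
Then next layer: 2, 5.
Nothing further is reachable.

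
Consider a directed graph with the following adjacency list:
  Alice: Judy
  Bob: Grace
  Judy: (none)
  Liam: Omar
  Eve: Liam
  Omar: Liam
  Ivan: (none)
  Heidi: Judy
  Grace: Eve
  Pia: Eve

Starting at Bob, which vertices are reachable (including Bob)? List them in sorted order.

Bob, Eve, Grace, Liam, Omar

Start at Bob.
Its neighbours: Grace.
Then their neighbours: Eve.
Then next layer: Liam.
Then next layer: Omar.
Nothing further is reachable.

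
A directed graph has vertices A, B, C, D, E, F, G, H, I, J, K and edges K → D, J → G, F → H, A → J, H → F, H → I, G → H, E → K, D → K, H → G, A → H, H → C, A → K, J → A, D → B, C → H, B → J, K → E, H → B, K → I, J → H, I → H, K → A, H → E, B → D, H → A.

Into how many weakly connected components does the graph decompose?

1

From A: component {A, B, C, D, E, F, G, H, I, J, K}.
That's 1 component.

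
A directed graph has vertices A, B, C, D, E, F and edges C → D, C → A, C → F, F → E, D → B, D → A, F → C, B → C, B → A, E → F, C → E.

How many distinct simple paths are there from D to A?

3

D→A
D→B→A
D→B→C→A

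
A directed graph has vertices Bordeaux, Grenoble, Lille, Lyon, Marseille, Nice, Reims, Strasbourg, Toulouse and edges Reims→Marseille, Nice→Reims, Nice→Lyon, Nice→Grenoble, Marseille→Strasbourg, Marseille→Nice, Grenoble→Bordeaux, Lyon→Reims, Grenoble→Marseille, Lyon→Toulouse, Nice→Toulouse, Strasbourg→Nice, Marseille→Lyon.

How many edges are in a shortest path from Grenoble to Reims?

3

Distance 0: Grenoble.
Distance 1: Bordeaux, Marseille.
Distance 2: Lyon, Nice, Strasbourg.
Distance 3: Reims, Toulouse — contains Reims.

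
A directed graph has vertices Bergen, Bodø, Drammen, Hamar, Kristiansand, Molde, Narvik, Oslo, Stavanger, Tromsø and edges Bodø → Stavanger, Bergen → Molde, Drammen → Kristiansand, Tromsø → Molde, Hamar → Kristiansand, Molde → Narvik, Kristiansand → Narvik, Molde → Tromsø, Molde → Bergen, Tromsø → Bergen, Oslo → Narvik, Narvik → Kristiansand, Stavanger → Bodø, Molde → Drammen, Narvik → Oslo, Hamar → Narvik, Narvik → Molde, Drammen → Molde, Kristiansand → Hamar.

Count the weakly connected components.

From Bergen: component {Bergen, Drammen, Hamar, Kristiansand, Molde, Narvik, Oslo, Tromsø}.
From Bodø: component {Bodø, Stavanger}.
That's 2 components.

2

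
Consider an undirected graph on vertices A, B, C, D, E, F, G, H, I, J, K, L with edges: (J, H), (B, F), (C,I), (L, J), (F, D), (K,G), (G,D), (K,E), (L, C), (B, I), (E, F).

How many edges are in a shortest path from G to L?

Distance 0: G.
Distance 1: D, K.
Distance 2: E, F.
Distance 3: B.
Distance 4: I.
Distance 5: C.
Distance 6: L — contains L.

6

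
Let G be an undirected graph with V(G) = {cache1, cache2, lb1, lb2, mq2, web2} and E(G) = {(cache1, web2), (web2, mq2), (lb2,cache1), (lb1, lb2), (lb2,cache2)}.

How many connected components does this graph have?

From cache1: component {cache1, cache2, lb1, lb2, mq2, web2}.
That's 1 component.

1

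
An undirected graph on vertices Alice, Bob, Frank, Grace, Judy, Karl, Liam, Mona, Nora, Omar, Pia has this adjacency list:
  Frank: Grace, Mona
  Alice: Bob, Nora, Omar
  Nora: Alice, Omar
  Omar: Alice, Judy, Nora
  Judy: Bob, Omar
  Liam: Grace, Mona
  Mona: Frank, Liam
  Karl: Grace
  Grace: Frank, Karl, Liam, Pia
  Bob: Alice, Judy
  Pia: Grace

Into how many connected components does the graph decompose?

2

From Alice: component {Alice, Bob, Judy, Nora, Omar}.
From Frank: component {Frank, Grace, Karl, Liam, Mona, Pia}.
That's 2 components.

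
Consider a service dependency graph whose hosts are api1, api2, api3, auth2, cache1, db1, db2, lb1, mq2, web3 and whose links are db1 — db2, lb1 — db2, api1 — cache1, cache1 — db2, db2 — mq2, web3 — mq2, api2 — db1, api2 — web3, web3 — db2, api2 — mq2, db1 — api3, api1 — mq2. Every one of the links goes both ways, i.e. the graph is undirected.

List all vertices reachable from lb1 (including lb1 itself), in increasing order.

api1, api2, api3, cache1, db1, db2, lb1, mq2, web3

Start at lb1.
Its neighbours: db2.
Then their neighbours: cache1, db1, mq2, web3.
Then next layer: api1, api2, api3.
Nothing further is reachable.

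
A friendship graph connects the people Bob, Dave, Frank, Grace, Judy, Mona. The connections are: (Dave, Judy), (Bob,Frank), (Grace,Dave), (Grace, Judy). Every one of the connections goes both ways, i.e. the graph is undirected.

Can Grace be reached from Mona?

No

Mona has no edges, so nothing is reachable from it.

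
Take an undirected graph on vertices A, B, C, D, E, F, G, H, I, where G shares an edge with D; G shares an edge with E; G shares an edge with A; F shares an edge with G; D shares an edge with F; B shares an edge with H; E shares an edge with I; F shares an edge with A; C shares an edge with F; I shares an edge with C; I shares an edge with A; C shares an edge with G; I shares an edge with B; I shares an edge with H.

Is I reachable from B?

Yes

Explore from B.
Distance 1: reach H, I.
Found I.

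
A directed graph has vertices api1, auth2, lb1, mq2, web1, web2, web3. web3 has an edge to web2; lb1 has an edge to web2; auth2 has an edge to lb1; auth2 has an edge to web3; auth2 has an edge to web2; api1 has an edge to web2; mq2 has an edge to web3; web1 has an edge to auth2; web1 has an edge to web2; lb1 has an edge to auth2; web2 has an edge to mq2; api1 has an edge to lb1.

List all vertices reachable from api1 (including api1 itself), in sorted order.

api1, auth2, lb1, mq2, web2, web3

Start at api1.
Its neighbours: lb1, web2.
Then their neighbours: auth2, mq2.
Then next layer: web3.
Nothing further is reachable.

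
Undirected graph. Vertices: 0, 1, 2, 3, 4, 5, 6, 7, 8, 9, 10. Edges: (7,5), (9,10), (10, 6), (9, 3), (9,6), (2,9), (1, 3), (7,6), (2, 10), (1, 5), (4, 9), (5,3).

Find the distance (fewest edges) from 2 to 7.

Distance 0: 2.
Distance 1: 9, 10.
Distance 2: 3, 4, 6.
Distance 3: 1, 5, 7 — contains 7.

3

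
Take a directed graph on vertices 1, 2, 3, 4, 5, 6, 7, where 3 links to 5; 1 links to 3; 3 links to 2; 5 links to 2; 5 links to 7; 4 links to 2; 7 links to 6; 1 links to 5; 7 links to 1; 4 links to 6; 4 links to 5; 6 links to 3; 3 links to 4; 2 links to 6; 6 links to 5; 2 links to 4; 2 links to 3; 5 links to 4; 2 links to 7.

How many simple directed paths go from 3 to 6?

3→2→4→5→7→6
3→2→4→6
3→2→6
3→2→7→1→5→4→6
3→2→7→6
3→4→2→6
3→4→2→7→6
3→4→5→2→6
... and 10 more.

18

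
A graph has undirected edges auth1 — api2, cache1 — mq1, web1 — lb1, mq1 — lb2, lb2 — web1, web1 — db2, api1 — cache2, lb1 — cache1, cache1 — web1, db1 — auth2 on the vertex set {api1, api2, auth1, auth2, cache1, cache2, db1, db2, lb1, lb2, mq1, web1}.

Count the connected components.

4

From api1: component {api1, cache2}.
From api2: component {api2, auth1}.
From auth2: component {auth2, db1}.
From cache1: component {cache1, db2, lb1, lb2, mq1, web1}.
That's 4 components.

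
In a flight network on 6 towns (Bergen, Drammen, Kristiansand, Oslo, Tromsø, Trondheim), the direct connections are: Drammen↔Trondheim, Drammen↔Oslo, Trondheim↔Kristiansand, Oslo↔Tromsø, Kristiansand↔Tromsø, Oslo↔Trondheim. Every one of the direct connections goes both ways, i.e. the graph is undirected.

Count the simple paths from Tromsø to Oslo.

Tromsø–Kristiansand–Trondheim–Drammen–Oslo
Tromsø–Kristiansand–Trondheim–Oslo
Tromsø–Oslo

3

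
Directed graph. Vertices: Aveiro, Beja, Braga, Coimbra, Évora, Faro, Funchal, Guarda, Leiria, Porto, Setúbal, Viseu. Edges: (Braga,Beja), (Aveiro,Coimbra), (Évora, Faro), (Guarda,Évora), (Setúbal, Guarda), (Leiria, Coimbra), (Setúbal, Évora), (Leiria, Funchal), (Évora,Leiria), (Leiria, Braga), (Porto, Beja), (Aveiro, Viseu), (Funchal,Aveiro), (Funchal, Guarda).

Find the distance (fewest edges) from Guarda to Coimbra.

Distance 0: Guarda.
Distance 1: Évora.
Distance 2: Faro, Leiria.
Distance 3: Braga, Coimbra, Funchal — contains Coimbra.

3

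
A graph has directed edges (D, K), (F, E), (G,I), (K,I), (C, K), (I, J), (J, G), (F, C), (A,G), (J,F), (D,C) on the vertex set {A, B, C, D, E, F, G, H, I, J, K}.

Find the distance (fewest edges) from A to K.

Distance 0: A.
Distance 1: G.
Distance 2: I.
Distance 3: J.
Distance 4: F.
Distance 5: C, E.
Distance 6: K — contains K.

6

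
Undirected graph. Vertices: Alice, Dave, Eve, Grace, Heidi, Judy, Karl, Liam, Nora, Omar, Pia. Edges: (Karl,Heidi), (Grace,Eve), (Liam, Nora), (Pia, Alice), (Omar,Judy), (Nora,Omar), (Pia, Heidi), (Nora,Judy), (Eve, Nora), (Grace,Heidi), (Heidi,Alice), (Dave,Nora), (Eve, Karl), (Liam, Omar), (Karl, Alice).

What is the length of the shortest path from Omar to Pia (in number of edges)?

5

Distance 0: Omar.
Distance 1: Judy, Liam, Nora.
Distance 2: Dave, Eve.
Distance 3: Grace, Karl.
Distance 4: Alice, Heidi.
Distance 5: Pia — contains Pia.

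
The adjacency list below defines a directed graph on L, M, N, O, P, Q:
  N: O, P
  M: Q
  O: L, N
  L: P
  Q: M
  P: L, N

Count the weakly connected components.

From L: component {L, N, O, P}.
From M: component {M, Q}.
That's 2 components.

2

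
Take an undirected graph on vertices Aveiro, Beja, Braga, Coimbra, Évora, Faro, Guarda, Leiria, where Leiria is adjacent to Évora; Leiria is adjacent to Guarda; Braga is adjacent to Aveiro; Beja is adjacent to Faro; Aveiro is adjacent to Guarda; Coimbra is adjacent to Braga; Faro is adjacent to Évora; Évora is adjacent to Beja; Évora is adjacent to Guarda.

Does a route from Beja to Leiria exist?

Explore from Beja.
Distance 1: reach Évora, Faro.
Distance 2: reach Guarda, Leiria.
Found Leiria.

Yes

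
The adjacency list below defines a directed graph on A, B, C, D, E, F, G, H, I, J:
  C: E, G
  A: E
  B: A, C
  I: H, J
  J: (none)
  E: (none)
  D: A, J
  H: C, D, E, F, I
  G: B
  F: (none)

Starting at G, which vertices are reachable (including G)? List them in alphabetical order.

Start at G.
Its neighbours: B.
Then their neighbours: A, C.
Then next layer: E.
Nothing further is reachable.

A, B, C, E, G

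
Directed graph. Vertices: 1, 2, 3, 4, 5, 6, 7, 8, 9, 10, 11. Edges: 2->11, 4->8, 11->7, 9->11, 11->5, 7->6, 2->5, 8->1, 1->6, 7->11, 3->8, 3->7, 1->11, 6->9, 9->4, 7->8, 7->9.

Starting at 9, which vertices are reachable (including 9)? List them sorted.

1, 4, 5, 6, 7, 8, 9, 11

Start at 9.
Its neighbours: 4, 11.
Then their neighbours: 5, 7, 8.
Then next layer: 1, 6.
Nothing further is reachable.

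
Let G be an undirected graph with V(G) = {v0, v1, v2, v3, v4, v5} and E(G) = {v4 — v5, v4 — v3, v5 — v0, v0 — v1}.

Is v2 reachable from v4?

Explore from v4.
Distance 1: reach v3, v5.
Distance 2: reach v0.
Distance 3: reach v1.
The search is exhausted without reaching v2; it lies in a different component.

No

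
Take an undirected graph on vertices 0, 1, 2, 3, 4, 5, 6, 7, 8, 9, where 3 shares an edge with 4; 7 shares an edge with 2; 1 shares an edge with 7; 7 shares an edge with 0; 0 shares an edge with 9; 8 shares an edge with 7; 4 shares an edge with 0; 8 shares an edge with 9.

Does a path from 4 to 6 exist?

No

Explore from 4.
Distance 1: reach 0, 3.
Distance 2: reach 7, 9.
Distance 3: reach 1, 2, 8.
The search is exhausted without reaching 6; it lies in a different component.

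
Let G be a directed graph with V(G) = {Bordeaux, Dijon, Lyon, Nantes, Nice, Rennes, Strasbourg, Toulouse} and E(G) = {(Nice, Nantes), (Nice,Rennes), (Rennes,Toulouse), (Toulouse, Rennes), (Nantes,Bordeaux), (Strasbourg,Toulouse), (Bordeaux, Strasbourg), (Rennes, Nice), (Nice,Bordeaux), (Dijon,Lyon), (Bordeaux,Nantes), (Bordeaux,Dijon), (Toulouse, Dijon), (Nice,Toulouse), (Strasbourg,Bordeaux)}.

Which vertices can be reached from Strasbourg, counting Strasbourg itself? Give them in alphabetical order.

Bordeaux, Dijon, Lyon, Nantes, Nice, Rennes, Strasbourg, Toulouse

Start at Strasbourg.
Its neighbours: Bordeaux, Toulouse.
Then their neighbours: Dijon, Nantes, Rennes.
Then next layer: Lyon, Nice.
Every vertex is now reached.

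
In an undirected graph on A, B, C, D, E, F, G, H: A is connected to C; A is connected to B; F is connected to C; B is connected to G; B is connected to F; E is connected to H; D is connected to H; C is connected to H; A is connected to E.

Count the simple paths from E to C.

3

E–A–B–F–C
E–A–C
E–H–C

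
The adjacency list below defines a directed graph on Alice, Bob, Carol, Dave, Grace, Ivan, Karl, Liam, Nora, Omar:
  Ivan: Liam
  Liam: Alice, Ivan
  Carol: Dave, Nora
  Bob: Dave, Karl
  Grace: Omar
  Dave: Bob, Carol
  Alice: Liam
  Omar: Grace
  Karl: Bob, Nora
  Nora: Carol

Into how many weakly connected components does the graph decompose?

3

From Alice: component {Alice, Ivan, Liam}.
From Bob: component {Bob, Carol, Dave, Karl, Nora}.
From Grace: component {Grace, Omar}.
That's 3 components.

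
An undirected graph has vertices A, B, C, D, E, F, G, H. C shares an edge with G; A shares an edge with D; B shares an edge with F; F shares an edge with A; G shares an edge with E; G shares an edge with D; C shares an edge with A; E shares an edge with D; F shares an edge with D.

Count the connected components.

From A: component {A, B, C, D, E, F, G}.
From H: component {H}.
That's 2 components.

2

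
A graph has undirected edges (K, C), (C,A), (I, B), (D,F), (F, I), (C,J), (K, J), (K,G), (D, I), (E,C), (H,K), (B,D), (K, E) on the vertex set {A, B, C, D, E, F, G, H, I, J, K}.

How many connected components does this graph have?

2

From A: component {A, C, E, G, H, J, K}.
From B: component {B, D, F, I}.
That's 2 components.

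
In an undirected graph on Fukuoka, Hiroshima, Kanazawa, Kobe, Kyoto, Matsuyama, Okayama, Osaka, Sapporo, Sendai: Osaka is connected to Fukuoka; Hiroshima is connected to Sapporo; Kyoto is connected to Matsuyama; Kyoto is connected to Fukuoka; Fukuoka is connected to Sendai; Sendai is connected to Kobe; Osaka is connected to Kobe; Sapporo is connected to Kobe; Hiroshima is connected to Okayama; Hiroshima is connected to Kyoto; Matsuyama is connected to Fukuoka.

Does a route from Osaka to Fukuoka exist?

Explore from Osaka.
Distance 1: reach Fukuoka, Kobe.
Found Fukuoka.

Yes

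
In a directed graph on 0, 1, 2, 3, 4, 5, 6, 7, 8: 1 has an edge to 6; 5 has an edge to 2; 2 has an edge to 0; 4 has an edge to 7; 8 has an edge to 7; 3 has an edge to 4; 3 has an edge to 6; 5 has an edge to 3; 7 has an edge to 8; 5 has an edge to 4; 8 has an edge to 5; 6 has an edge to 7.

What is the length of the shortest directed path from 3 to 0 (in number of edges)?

6

Distance 0: 3.
Distance 1: 4, 6.
Distance 2: 7.
Distance 3: 8.
Distance 4: 5.
Distance 5: 2.
Distance 6: 0 — contains 0.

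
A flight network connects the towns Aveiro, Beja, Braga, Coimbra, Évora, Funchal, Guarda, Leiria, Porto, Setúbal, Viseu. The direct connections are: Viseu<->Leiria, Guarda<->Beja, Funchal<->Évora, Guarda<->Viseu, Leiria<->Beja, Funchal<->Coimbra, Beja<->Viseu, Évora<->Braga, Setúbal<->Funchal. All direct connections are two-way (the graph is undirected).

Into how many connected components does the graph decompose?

From Aveiro: component {Aveiro}.
From Beja: component {Beja, Guarda, Leiria, Viseu}.
From Braga: component {Braga, Coimbra, Évora, Funchal, Setúbal}.
From Porto: component {Porto}.
That's 4 components.

4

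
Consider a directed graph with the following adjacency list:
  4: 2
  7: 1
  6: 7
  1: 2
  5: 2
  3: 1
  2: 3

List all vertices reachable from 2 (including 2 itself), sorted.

1, 2, 3

Start at 2.
Its neighbours: 3.
Then their neighbours: 1.
Nothing further is reachable.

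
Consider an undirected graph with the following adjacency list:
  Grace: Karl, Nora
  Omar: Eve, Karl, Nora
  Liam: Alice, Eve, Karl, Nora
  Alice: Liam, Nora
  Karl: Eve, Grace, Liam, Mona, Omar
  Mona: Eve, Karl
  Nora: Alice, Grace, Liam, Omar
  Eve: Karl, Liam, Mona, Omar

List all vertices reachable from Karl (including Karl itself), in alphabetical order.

Alice, Eve, Grace, Karl, Liam, Mona, Nora, Omar

Start at Karl.
Its neighbours: Eve, Grace, Liam, Mona, Omar.
Then their neighbours: Alice, Nora.
Every vertex is now reached.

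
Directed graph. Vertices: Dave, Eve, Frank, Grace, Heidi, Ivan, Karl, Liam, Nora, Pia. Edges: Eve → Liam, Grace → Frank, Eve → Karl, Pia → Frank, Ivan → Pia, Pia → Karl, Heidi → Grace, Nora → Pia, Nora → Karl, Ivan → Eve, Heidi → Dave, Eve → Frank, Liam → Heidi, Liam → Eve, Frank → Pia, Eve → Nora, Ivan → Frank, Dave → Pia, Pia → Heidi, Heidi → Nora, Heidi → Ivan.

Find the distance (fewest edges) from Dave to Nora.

3

Distance 0: Dave.
Distance 1: Pia.
Distance 2: Frank, Heidi, Karl.
Distance 3: Grace, Ivan, Nora — contains Nora.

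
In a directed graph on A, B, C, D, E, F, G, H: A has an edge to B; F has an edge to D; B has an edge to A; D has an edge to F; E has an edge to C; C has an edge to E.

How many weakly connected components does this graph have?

From A: component {A, B}.
From C: component {C, E}.
From D: component {D, F}.
From G: component {G}.
From H: component {H}.
That's 5 components.

5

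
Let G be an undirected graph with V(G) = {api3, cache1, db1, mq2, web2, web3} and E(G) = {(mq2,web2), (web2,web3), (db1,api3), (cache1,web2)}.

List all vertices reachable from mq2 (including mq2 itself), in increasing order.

cache1, mq2, web2, web3

Start at mq2.
Its neighbours: web2.
Then their neighbours: cache1, web3.
Nothing further is reachable.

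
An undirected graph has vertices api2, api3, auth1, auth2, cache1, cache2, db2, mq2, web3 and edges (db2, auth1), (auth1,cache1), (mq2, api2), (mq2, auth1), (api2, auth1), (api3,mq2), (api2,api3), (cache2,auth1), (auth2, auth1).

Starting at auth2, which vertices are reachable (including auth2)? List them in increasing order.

Start at auth2.
Its neighbours: auth1.
Then their neighbours: api2, cache1, cache2, db2, mq2.
Then next layer: api3.
Nothing further is reachable.

api2, api3, auth1, auth2, cache1, cache2, db2, mq2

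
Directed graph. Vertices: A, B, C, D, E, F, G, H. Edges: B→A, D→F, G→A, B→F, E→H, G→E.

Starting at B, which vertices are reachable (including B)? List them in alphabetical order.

Start at B.
Its neighbours: A, F.
Nothing further is reachable.

A, B, F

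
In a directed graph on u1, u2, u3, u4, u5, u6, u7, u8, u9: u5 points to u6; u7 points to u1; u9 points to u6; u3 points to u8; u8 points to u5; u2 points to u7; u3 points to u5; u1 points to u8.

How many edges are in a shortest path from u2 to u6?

Distance 0: u2.
Distance 1: u7.
Distance 2: u1.
Distance 3: u8.
Distance 4: u5.
Distance 5: u6 — contains u6.

5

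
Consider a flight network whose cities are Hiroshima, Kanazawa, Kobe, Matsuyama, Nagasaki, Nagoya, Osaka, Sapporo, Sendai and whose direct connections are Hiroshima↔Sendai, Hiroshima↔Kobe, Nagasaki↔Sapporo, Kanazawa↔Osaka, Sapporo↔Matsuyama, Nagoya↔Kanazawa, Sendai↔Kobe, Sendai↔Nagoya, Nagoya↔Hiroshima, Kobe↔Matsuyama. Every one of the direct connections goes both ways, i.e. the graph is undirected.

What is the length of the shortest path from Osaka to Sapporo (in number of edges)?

Distance 0: Osaka.
Distance 1: Kanazawa.
Distance 2: Nagoya.
Distance 3: Hiroshima, Sendai.
Distance 4: Kobe.
Distance 5: Matsuyama.
Distance 6: Sapporo — contains Sapporo.

6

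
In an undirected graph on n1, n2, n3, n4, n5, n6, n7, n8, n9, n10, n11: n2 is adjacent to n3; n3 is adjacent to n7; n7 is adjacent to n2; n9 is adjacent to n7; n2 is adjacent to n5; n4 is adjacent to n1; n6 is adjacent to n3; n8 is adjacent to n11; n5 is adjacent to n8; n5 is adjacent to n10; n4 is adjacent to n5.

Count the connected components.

1

From n1: component {n1, n2, n3, n4, n5, n6, n7, n8, n9, n10, n11}.
That's 1 component.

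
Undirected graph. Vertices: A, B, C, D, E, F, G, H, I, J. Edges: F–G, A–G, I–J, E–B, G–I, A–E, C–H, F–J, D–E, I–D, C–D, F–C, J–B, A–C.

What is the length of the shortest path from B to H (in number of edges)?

4

Distance 0: B.
Distance 1: E, J.
Distance 2: A, D, F, I.
Distance 3: C, G.
Distance 4: H — contains H.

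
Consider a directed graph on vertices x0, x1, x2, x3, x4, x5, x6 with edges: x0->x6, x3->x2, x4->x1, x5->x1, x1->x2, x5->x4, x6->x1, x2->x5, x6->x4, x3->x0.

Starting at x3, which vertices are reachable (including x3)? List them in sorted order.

x0, x1, x2, x3, x4, x5, x6

Start at x3.
Its neighbours: x0, x2.
Then their neighbours: x5, x6.
Then next layer: x1, x4.
Every vertex is now reached.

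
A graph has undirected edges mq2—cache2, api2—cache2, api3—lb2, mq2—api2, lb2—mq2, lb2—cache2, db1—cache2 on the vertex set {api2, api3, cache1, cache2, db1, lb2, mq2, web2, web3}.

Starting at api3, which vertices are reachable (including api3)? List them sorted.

api2, api3, cache2, db1, lb2, mq2

Start at api3.
Its neighbours: lb2.
Then their neighbours: cache2, mq2.
Then next layer: api2, db1.
Nothing further is reachable.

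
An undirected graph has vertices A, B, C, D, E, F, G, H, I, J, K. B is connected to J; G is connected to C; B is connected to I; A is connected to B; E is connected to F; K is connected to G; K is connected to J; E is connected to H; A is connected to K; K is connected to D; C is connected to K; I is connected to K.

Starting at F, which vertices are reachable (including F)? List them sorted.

Start at F.
Its neighbours: E.
Then their neighbours: H.
Nothing further is reachable.

E, F, H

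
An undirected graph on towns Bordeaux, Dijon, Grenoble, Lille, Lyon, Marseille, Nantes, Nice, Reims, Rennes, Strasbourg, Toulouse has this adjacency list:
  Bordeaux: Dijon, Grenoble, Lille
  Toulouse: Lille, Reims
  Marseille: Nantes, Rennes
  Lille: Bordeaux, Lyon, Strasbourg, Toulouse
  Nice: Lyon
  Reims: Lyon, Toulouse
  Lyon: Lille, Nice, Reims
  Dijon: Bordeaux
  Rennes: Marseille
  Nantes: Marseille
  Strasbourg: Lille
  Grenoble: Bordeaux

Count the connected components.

2

From Bordeaux: component {Bordeaux, Dijon, Grenoble, Lille, Lyon, Nice, Reims, Strasbourg, Toulouse}.
From Marseille: component {Marseille, Nantes, Rennes}.
That's 2 components.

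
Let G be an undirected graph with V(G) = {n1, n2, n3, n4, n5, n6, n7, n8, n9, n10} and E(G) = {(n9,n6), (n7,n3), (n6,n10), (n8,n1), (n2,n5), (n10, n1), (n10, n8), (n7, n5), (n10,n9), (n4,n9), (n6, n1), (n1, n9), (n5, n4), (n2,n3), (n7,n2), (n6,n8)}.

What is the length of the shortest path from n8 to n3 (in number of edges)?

Distance 0: n8.
Distance 1: n1, n6, n10.
Distance 2: n9.
Distance 3: n4.
Distance 4: n5.
Distance 5: n2, n7.
Distance 6: n3 — contains n3.

6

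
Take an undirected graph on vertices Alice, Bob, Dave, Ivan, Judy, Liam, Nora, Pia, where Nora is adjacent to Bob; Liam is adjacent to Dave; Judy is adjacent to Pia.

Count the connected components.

From Alice: component {Alice}.
From Bob: component {Bob, Nora}.
From Dave: component {Dave, Liam}.
From Ivan: component {Ivan}.
From Judy: component {Judy, Pia}.
That's 5 components.

5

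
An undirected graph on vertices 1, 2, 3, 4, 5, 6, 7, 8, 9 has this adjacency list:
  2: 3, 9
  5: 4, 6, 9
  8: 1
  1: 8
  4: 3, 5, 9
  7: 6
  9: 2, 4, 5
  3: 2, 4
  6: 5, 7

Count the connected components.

2

From 1: component {1, 8}.
From 2: component {2, 3, 4, 5, 6, 7, 9}.
That's 2 components.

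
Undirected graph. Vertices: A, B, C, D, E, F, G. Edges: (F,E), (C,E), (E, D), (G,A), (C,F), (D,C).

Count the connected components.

3

From A: component {A, G}.
From B: component {B}.
From C: component {C, D, E, F}.
That's 3 components.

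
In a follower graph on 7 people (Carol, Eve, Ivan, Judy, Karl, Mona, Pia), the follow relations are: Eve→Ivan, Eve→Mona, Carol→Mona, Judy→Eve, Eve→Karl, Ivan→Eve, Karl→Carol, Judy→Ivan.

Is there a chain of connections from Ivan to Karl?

Explore from Ivan.
Distance 1: reach Eve.
Distance 2: reach Karl, Mona.
Found Karl.

Yes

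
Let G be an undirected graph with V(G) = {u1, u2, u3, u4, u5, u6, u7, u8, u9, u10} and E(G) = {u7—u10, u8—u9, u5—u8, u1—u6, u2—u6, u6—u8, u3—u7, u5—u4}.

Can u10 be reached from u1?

No

Explore from u1.
Distance 1: reach u6.
Distance 2: reach u2, u8.
Distance 3: reach u5, u9.
Distance 4: reach u4.
The search is exhausted without reaching u10; it lies in a different component.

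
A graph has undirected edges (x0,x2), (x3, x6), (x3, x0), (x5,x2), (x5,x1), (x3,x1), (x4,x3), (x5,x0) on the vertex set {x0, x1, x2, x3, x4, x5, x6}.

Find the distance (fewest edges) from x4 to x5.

3

Distance 0: x4.
Distance 1: x3.
Distance 2: x0, x1, x6.
Distance 3: x2, x5 — contains x5.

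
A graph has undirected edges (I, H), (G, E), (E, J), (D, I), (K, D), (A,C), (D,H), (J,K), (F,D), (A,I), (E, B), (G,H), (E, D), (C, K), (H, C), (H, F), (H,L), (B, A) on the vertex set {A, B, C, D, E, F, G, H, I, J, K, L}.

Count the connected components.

From A: component {A, B, C, D, E, F, G, H, I, J, K, L}.
That's 1 component.

1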